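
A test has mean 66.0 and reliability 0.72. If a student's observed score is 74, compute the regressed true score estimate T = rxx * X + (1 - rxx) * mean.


T_est = rxx * X + (1 - rxx) * mean
T_est = 0.72 * 74 + 0.28 * 66.0
T_est = 53.28 + 18.48
T_est = 71.76

71.76


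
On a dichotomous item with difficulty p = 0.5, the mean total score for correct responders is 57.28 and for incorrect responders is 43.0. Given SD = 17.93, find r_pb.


q = 1 - p = 0.5
rpb = ((M1 - M0) / SD) * sqrt(p * q)
rpb = ((57.28 - 43.0) / 17.93) * sqrt(0.5 * 0.5)
rpb = 0.3982

0.3982


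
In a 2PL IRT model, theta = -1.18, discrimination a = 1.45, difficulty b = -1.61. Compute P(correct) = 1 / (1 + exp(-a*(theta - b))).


a*(theta - b) = 1.45 * (-1.18 - -1.61) = 0.6235
exp(-0.6235) = 0.5361
P = 1 / (1 + 0.5361)
P = 0.651

0.651


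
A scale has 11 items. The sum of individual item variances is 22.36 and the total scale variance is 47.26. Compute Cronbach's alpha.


alpha = (k/(k-1)) * (1 - sum(si^2)/s_total^2)
= (11/10) * (1 - 22.36/47.26)
alpha = 0.5796

0.5796


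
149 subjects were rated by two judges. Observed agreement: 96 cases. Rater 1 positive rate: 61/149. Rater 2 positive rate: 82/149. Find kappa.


P_o = 96/149 = 0.644295
P_e = (61*82 + 88*67) / 22201 = 0.490879
kappa = (P_o - P_e) / (1 - P_e)
kappa = (0.644295 - 0.490879) / (1 - 0.490879)
kappa = 0.3013

0.3013


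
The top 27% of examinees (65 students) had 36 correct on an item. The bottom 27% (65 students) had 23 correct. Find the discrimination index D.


p_upper = 36/65 = 0.5538
p_lower = 23/65 = 0.3538
D = 0.5538 - 0.3538 = 0.2

0.2


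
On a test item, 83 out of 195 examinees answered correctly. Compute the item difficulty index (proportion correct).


Item difficulty p = number correct / total examinees
p = 83 / 195
p = 0.4256

0.4256


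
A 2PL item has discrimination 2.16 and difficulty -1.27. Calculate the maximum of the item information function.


For 2PL, max info at theta = b = -1.27
I_max = a^2 / 4 = 2.16^2 / 4
= 4.6656 / 4
I_max = 1.1664

1.1664


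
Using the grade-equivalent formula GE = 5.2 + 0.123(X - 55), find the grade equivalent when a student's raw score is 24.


raw - median = 24 - 55 = -31
slope * diff = 0.123 * -31 = -3.813
GE = 5.2 + -3.813
GE = 1.387

1.387


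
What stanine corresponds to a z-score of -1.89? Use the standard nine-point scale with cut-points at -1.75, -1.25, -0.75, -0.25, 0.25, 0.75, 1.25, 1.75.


Stanine boundaries: [-1.75, -1.25, -0.75, -0.25, 0.25, 0.75, 1.25, 1.75]
z = -1.89
Check each boundary:
  z < -1.75
  z < -1.25
  z < -0.75
  z < -0.25
  z < 0.25
  z < 0.75
  z < 1.25
  z < 1.75
Highest qualifying boundary gives stanine = 1

1


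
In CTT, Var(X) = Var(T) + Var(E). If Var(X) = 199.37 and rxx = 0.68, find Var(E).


var_true = rxx * var_obs = 0.68 * 199.37 = 135.5716
var_error = var_obs - var_true
var_error = 199.37 - 135.5716
var_error = 63.7984

63.7984


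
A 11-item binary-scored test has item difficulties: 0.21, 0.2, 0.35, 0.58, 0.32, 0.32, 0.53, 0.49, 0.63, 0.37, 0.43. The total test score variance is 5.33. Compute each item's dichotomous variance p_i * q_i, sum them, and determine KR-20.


For each item, compute p_i * q_i:
  Item 1: 0.21 * 0.79 = 0.1659
  Item 2: 0.2 * 0.8 = 0.16
  Item 3: 0.35 * 0.65 = 0.2275
  Item 4: 0.58 * 0.42 = 0.2436
  Item 5: 0.32 * 0.68 = 0.2176
  Item 6: 0.32 * 0.68 = 0.2176
  Item 7: 0.53 * 0.47 = 0.2491
  Item 8: 0.49 * 0.51 = 0.2499
  Item 9: 0.63 * 0.37 = 0.2331
  Item 10: 0.37 * 0.63 = 0.2331
  Item 11: 0.43 * 0.57 = 0.2451
Sum(p_i * q_i) = 0.1659 + 0.16 + 0.2275 + 0.2436 + 0.2176 + 0.2176 + 0.2491 + 0.2499 + 0.2331 + 0.2331 + 0.2451 = 2.4425
KR-20 = (k/(k-1)) * (1 - Sum(p_i*q_i) / Var_total)
= (11/10) * (1 - 2.4425/5.33)
= 1.1 * 0.5417
KR-20 = 0.5959

0.5959


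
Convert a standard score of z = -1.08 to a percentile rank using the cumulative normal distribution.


CDF(z) = 0.5 * (1 + erf(z/sqrt(2)))
erf(-0.7637) = -0.7199
CDF = 0.1401
Percentile rank = 0.1401 * 100 = 14.01

14.01


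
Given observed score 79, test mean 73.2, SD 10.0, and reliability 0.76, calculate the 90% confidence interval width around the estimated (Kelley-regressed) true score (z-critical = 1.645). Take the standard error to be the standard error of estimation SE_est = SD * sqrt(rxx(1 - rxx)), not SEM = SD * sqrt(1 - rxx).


True score estimate = 0.76*79 + 0.24*73.2 = 77.608
SE_est = SD * sqrt(rxx * (1 - rxx)) = 10.0 * sqrt(0.76 * 0.24) = 10.0 * sqrt(0.1824) = 4.270831
CI = T_est +/- z * SE_est, so width = 2 * z * SE_est = 2 * 1.645 * 4.270831
Width = 14.051

14.051


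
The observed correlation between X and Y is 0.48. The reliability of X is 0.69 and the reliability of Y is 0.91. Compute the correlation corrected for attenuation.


r_corrected = rxy / sqrt(rxx * ryy)
= 0.48 / sqrt(0.69 * 0.91)
= 0.48 / sqrt(0.6279)
= 0.48 / 0.792401
r_corrected = 0.6058

0.6058


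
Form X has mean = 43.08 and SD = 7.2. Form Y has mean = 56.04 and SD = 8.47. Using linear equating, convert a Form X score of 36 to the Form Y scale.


slope = SD_Y / SD_X = 8.47 / 7.2 ~ 1.1764
intercept = mean_Y - slope * mean_X = 56.04 - (8.47 / 7.2) * 43.08 ~ 5.3612
Y = slope * X + intercept. To avoid rounding drift from the rounded slope/intercept, evaluate the equivalent form Y = mean_Y + SD_Y * (X - mean_X) / SD_X at full precision:
Y = 56.04 + 8.47 * (36 - 43.08) / 7.2
Y = 56.04 - 8.47 * 7.08 / 7.2
Y = 56.04 - 59.9676 / 7.2
Y = 56.04 - 8.3288
Y = 47.7112

47.7112


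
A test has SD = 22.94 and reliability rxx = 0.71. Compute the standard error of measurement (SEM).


SEM = SD * sqrt(1 - rxx)
SEM = 22.94 * sqrt(1 - 0.71)
SEM = 22.94 * sqrt(0.29) = 22.94 * 0.538516
SEM = 12.3536

12.3536


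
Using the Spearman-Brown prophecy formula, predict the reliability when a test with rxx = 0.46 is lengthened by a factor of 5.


r_new = (n * rxx) / (1 + (n-1) * rxx)
r_new = (5 * 0.46) / (1 + 4 * 0.46)
r_new = 2.3 / 2.84
r_new = 0.8099

0.8099


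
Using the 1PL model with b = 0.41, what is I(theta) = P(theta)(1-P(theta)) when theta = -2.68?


P = 1/(1+exp(-(-2.68-0.41))) = 0.0435
I = P*(1-P) = 0.0435 * 0.9565
I = 0.0416

0.0416


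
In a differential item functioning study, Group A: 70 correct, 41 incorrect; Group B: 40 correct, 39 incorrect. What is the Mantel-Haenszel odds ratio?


Odds_A = 70/41 = 1.7073
Odds_B = 40/39 = 1.0256
OR = Odds_A / Odds_B = 1.7073 / 1.0256
Exactly, OR = (70 * 39) / (41 * 40) = 2730 / 1640
OR = 1.6646

1.6646


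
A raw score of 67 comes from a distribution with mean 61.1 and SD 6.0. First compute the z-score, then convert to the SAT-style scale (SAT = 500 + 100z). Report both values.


z = (X - mean) / SD = (67 - 61.1) / 6.0
z = 5.9 / 6.0
z = 0.9833
SAT-scale = SAT = 500 + 100z
Carry z at full precision (z = 5.9 / 6.0) into the conversion:
SAT-scale = 500 + 100 * (5.9 / 6.0) = 500 + 590 / 6.0
SAT-scale = 500 + 98.3333
SAT-scale = 598.3333

598.3333


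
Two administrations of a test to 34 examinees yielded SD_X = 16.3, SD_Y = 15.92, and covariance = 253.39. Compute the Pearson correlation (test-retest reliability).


r = cov(X,Y) / (SD_X * SD_Y)
r = 253.39 / (16.3 * 15.92)
r = 253.39 / 259.496
r = 0.9765

0.9765


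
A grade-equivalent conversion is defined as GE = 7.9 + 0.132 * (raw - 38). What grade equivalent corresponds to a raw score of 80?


raw - median = 80 - 38 = 42
slope * diff = 0.132 * 42 = 5.544
GE = 7.9 + 5.544
GE = 13.444

13.444


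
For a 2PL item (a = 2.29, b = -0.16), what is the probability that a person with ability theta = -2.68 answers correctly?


a*(theta - b) = 2.29 * (-2.68 - -0.16) = -5.7708
exp(--5.7708) = 320.7943
P = 1 / (1 + 320.7943)
P = 0.0031

0.0031


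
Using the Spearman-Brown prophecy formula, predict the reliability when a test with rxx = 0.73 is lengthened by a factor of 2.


r_new = (n * rxx) / (1 + (n-1) * rxx)
r_new = (2 * 0.73) / (1 + 1 * 0.73)
r_new = 1.46 / 1.73
r_new = 0.8439

0.8439


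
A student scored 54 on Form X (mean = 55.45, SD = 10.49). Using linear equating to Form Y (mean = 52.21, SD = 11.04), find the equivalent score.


slope = SD_Y / SD_X = 11.04 / 10.49 ~ 1.0524
intercept = mean_Y - slope * mean_X = 52.21 - (11.04 / 10.49) * 55.45 ~ -6.1473
Y = slope * X + intercept. To avoid rounding drift from the rounded slope/intercept, evaluate the equivalent form Y = mean_Y + SD_Y * (X - mean_X) / SD_X at full precision:
Y = 52.21 + 11.04 * (54 - 55.45) / 10.49
Y = 52.21 - 11.04 * 1.45 / 10.49
Y = 52.21 - 16.008 / 10.49
Y = 52.21 - 1.526
Y = 50.684

50.684


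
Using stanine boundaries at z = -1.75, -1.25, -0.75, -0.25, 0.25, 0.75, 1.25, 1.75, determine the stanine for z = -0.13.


Stanine boundaries: [-1.75, -1.25, -0.75, -0.25, 0.25, 0.75, 1.25, 1.75]
z = -0.13
Check each boundary:
  z >= -1.75 -> could be stanine 2
  z >= -1.25 -> could be stanine 3
  z >= -0.75 -> could be stanine 4
  z >= -0.25 -> could be stanine 5
  z < 0.25
  z < 0.75
  z < 1.25
  z < 1.75
Highest qualifying boundary gives stanine = 5

5


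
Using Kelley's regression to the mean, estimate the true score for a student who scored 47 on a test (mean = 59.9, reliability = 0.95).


T_est = rxx * X + (1 - rxx) * mean
T_est = 0.95 * 47 + 0.05 * 59.9
T_est = 44.65 + 2.995
T_est = 47.645

47.645


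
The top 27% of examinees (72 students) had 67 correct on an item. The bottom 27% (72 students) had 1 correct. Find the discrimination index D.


p_upper = 67/72 = 0.9306
p_lower = 1/72 = 0.0139
D = 0.9306 - 0.0139 = 0.9167

0.9167


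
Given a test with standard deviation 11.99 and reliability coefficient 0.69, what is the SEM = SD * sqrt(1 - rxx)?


SEM = SD * sqrt(1 - rxx)
SEM = 11.99 * sqrt(1 - 0.69)
SEM = 11.99 * sqrt(0.31) = 11.99 * 0.556776
SEM = 6.6757

6.6757


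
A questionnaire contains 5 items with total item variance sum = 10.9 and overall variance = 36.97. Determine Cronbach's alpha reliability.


alpha = (k/(k-1)) * (1 - sum(si^2)/s_total^2)
= (5/4) * (1 - 10.9/36.97)
alpha = 0.8815

0.8815


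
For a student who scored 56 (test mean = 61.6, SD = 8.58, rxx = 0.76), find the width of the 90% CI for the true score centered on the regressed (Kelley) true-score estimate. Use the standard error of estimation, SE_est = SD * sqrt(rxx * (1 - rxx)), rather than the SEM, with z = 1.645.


True score estimate = 0.76*56 + 0.24*61.6 = 57.344
SE_est = SD * sqrt(rxx * (1 - rxx)) = 8.58 * sqrt(0.76 * 0.24) = 8.58 * sqrt(0.1824) = 3.664373
CI = T_est +/- z * SE_est, so width = 2 * z * SE_est = 2 * 1.645 * 3.664373
Width = 12.0558

12.0558


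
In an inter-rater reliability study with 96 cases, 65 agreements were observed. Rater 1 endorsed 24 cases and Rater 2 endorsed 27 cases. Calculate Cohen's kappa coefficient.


P_o = 65/96 = 0.677083
P_e = (24*27 + 72*69) / 9216 = 0.609375
kappa = (P_o - P_e) / (1 - P_e)
kappa = (0.677083 - 0.609375) / (1 - 0.609375)
kappa = 0.1733

0.1733


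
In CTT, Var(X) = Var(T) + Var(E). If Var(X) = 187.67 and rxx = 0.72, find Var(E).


var_true = rxx * var_obs = 0.72 * 187.67 = 135.1224
var_error = var_obs - var_true
var_error = 187.67 - 135.1224
var_error = 52.5476

52.5476


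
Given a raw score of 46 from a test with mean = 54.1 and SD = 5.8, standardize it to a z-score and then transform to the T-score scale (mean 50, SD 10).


z = (X - mean) / SD = (46 - 54.1) / 5.8
z = -8.1 / 5.8
z = -1.3966
T-score = T = 50 + 10z
Carry z at full precision (z = -8.1 / 5.8) into the conversion:
T-score = 50 + 10 * (-8.1 / 5.8) = 50 + -81 / 5.8
T-score = 50 + -13.9655
T-score = 36.0345

36.0345


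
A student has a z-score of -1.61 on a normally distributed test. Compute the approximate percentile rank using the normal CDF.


CDF(z) = 0.5 * (1 + erf(z/sqrt(2)))
erf(-1.1384) = -0.8926
CDF = 0.0537
Percentile rank = 0.0537 * 100 = 5.37

5.37


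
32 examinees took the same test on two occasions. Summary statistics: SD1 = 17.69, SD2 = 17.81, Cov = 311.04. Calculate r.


r = cov(X,Y) / (SD_X * SD_Y)
r = 311.04 / (17.69 * 17.81)
r = 311.04 / 315.0589
r = 0.9872

0.9872


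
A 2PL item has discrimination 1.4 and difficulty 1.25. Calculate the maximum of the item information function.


For 2PL, max info at theta = b = 1.25
I_max = a^2 / 4 = 1.4^2 / 4
= 1.96 / 4
I_max = 0.49

0.49


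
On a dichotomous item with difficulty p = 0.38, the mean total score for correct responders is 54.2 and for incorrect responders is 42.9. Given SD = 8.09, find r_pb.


q = 1 - p = 0.62
rpb = ((M1 - M0) / SD) * sqrt(p * q)
rpb = ((54.2 - 42.9) / 8.09) * sqrt(0.38 * 0.62)
rpb = 0.678

0.678


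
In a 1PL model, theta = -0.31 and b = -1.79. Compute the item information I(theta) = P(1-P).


P = 1/(1+exp(-(-0.31--1.79))) = 0.8146
I = P*(1-P) = 0.8146 * 0.1854
I = 0.151

0.151


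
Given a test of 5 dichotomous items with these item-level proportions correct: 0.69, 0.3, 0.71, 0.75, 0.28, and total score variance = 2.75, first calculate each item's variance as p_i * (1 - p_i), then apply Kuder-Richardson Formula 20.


For each item, compute p_i * q_i:
  Item 1: 0.69 * 0.31 = 0.2139
  Item 2: 0.3 * 0.7 = 0.21
  Item 3: 0.71 * 0.29 = 0.2059
  Item 4: 0.75 * 0.25 = 0.1875
  Item 5: 0.28 * 0.72 = 0.2016
Sum(p_i * q_i) = 0.2139 + 0.21 + 0.2059 + 0.1875 + 0.2016 = 1.0189
KR-20 = (k/(k-1)) * (1 - Sum(p_i*q_i) / Var_total)
= (5/4) * (1 - 1.0189/2.75)
= 1.25 * 0.6295
KR-20 = 0.7869

0.7869


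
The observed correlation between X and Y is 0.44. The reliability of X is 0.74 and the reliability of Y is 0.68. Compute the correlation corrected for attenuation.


r_corrected = rxy / sqrt(rxx * ryy)
= 0.44 / sqrt(0.74 * 0.68)
= 0.44 / sqrt(0.5032)
= 0.44 / 0.709366
r_corrected = 0.6203

0.6203


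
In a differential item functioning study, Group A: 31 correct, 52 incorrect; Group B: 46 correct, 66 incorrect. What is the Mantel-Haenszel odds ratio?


Odds_A = 31/52 = 0.5962
Odds_B = 46/66 = 0.697
OR = Odds_A / Odds_B = 0.5962 / 0.697
Exactly, OR = (31 * 66) / (52 * 46) = 2046 / 2392
OR = 0.8554

0.8554


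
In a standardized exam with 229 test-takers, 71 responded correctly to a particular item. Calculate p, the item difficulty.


Item difficulty p = number correct / total examinees
p = 71 / 229
p = 0.31

0.31


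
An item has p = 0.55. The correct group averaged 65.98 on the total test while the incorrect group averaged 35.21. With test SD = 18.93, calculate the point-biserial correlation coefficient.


q = 1 - p = 0.45
rpb = ((M1 - M0) / SD) * sqrt(p * q)
rpb = ((65.98 - 35.21) / 18.93) * sqrt(0.55 * 0.45)
rpb = 0.8087

0.8087


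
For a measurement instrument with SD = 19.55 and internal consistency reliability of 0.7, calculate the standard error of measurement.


SEM = SD * sqrt(1 - rxx)
SEM = 19.55 * sqrt(1 - 0.7)
SEM = 19.55 * sqrt(0.3) = 19.55 * 0.547723
SEM = 10.708

10.708


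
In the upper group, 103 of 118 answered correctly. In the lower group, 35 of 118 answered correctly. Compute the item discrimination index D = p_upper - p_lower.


p_upper = 103/118 = 0.8729
p_lower = 35/118 = 0.2966
D = 0.8729 - 0.2966 = 0.5763

0.5763


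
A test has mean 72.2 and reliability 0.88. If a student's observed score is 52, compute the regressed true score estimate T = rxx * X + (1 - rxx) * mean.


T_est = rxx * X + (1 - rxx) * mean
T_est = 0.88 * 52 + 0.12 * 72.2
T_est = 45.76 + 8.664
T_est = 54.424

54.424


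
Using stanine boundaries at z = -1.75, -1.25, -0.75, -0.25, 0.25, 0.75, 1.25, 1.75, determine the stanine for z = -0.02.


Stanine boundaries: [-1.75, -1.25, -0.75, -0.25, 0.25, 0.75, 1.25, 1.75]
z = -0.02
Check each boundary:
  z >= -1.75 -> could be stanine 2
  z >= -1.25 -> could be stanine 3
  z >= -0.75 -> could be stanine 4
  z >= -0.25 -> could be stanine 5
  z < 0.25
  z < 0.75
  z < 1.25
  z < 1.75
Highest qualifying boundary gives stanine = 5

5


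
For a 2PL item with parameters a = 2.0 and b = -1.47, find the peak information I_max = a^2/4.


For 2PL, max info at theta = b = -1.47
I_max = a^2 / 4 = 2.0^2 / 4
= 4.0 / 4
I_max = 1.0

1.0


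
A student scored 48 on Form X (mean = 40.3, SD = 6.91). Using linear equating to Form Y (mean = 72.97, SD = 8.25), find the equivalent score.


slope = SD_Y / SD_X = 8.25 / 6.91 ~ 1.1939
intercept = mean_Y - slope * mean_X = 72.97 - (8.25 / 6.91) * 40.3 ~ 24.8549
Y = slope * X + intercept. To avoid rounding drift from the rounded slope/intercept, evaluate the equivalent form Y = mean_Y + SD_Y * (X - mean_X) / SD_X at full precision:
Y = 72.97 + 8.25 * (48 - 40.3) / 6.91
Y = 72.97 + 8.25 * 7.7 / 6.91
Y = 72.97 + 63.525 / 6.91
Y = 72.97 + 9.1932
Y = 82.1632

82.1632


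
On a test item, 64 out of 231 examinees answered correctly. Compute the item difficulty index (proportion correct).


Item difficulty p = number correct / total examinees
p = 64 / 231
p = 0.2771

0.2771


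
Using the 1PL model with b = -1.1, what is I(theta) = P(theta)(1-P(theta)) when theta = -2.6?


P = 1/(1+exp(-(-2.6--1.1))) = 0.1824
I = P*(1-P) = 0.1824 * 0.8176
I = 0.1491

0.1491


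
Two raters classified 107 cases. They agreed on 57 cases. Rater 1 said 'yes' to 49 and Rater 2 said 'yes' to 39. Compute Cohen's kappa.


P_o = 57/107 = 0.53271
P_e = (49*39 + 58*68) / 11449 = 0.511398
kappa = (P_o - P_e) / (1 - P_e)
kappa = (0.53271 - 0.511398) / (1 - 0.511398)
kappa = 0.0436

0.0436


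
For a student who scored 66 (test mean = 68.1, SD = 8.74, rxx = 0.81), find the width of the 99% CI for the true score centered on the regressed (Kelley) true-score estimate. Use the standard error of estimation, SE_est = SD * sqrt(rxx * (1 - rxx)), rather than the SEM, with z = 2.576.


True score estimate = 0.81*66 + 0.19*68.1 = 66.399
SE_est = SD * sqrt(rxx * (1 - rxx)) = 8.74 * sqrt(0.81 * 0.19) = 8.74 * sqrt(0.1539) = 3.42871
CI = T_est +/- z * SE_est, so width = 2 * z * SE_est = 2 * 2.576 * 3.42871
Width = 17.6647

17.6647


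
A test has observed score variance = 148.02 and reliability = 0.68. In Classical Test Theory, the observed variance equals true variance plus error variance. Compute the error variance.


var_true = rxx * var_obs = 0.68 * 148.02 = 100.6536
var_error = var_obs - var_true
var_error = 148.02 - 100.6536
var_error = 47.3664

47.3664


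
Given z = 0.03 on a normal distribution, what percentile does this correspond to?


CDF(z) = 0.5 * (1 + erf(z/sqrt(2)))
erf(0.0212) = 0.0239
CDF = 0.512
Percentile rank = 0.512 * 100 = 51.2

51.2


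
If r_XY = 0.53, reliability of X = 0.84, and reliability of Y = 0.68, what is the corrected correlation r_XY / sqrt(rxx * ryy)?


r_corrected = rxy / sqrt(rxx * ryy)
= 0.53 / sqrt(0.84 * 0.68)
= 0.53 / sqrt(0.5712)
= 0.53 / 0.755778
r_corrected = 0.7013

0.7013


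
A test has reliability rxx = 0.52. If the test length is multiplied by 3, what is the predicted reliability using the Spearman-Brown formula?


r_new = (n * rxx) / (1 + (n-1) * rxx)
r_new = (3 * 0.52) / (1 + 2 * 0.52)
r_new = 1.56 / 2.04
r_new = 0.7647

0.7647


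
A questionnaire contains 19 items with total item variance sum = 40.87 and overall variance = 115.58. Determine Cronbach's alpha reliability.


alpha = (k/(k-1)) * (1 - sum(si^2)/s_total^2)
= (19/18) * (1 - 40.87/115.58)
alpha = 0.6823

0.6823


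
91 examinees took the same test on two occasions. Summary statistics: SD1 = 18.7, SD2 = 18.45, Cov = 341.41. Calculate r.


r = cov(X,Y) / (SD_X * SD_Y)
r = 341.41 / (18.7 * 18.45)
r = 341.41 / 345.015
r = 0.9896

0.9896


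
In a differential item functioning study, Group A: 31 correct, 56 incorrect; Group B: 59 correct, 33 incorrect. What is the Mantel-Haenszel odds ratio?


Odds_A = 31/56 = 0.5536
Odds_B = 59/33 = 1.7879
OR = Odds_A / Odds_B = 0.5536 / 1.7879
Exactly, OR = (31 * 33) / (56 * 59) = 1023 / 3304
OR = 0.3096

0.3096


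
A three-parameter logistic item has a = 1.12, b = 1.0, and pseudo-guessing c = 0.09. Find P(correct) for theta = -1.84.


logit = 1.12*(-1.84 - 1.0) = -3.1808
P* = 1/(1 + exp(--3.1808)) = 0.0399
P = 0.09 + (1 - 0.09) * 0.0399
P = 0.1263

0.1263


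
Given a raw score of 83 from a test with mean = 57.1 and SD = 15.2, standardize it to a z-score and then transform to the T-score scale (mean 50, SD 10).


z = (X - mean) / SD = (83 - 57.1) / 15.2
z = 25.9 / 15.2
z = 1.7039
T-score = T = 50 + 10z
Carry z at full precision (z = 25.9 / 15.2) into the conversion:
T-score = 50 + 10 * (25.9 / 15.2) = 50 + 259 / 15.2
T-score = 50 + 17.0395
T-score = 67.0395

67.0395


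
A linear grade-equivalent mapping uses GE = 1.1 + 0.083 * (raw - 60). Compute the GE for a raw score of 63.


raw - median = 63 - 60 = 3
slope * diff = 0.083 * 3 = 0.249
GE = 1.1 + 0.249
GE = 1.349

1.349


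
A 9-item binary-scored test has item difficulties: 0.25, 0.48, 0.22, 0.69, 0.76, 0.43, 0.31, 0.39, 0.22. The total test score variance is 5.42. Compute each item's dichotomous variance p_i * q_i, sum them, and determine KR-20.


For each item, compute p_i * q_i:
  Item 1: 0.25 * 0.75 = 0.1875
  Item 2: 0.48 * 0.52 = 0.2496
  Item 3: 0.22 * 0.78 = 0.1716
  Item 4: 0.69 * 0.31 = 0.2139
  Item 5: 0.76 * 0.24 = 0.1824
  Item 6: 0.43 * 0.57 = 0.2451
  Item 7: 0.31 * 0.69 = 0.2139
  Item 8: 0.39 * 0.61 = 0.2379
  Item 9: 0.22 * 0.78 = 0.1716
Sum(p_i * q_i) = 0.1875 + 0.2496 + 0.1716 + 0.2139 + 0.1824 + 0.2451 + 0.2139 + 0.2379 + 0.1716 = 1.8735
KR-20 = (k/(k-1)) * (1 - Sum(p_i*q_i) / Var_total)
= (9/8) * (1 - 1.8735/5.42)
= 1.125 * 0.6543
KR-20 = 0.7361

0.7361


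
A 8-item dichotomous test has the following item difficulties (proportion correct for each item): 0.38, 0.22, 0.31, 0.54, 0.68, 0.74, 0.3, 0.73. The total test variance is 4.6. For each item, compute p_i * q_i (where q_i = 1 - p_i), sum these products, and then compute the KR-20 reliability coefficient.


For each item, compute p_i * q_i:
  Item 1: 0.38 * 0.62 = 0.2356
  Item 2: 0.22 * 0.78 = 0.1716
  Item 3: 0.31 * 0.69 = 0.2139
  Item 4: 0.54 * 0.46 = 0.2484
  Item 5: 0.68 * 0.32 = 0.2176
  Item 6: 0.74 * 0.26 = 0.1924
  Item 7: 0.3 * 0.7 = 0.21
  Item 8: 0.73 * 0.27 = 0.1971
Sum(p_i * q_i) = 0.2356 + 0.1716 + 0.2139 + 0.2484 + 0.2176 + 0.1924 + 0.21 + 0.1971 = 1.6866
KR-20 = (k/(k-1)) * (1 - Sum(p_i*q_i) / Var_total)
= (8/7) * (1 - 1.6866/4.6)
= 1.1429 * 0.6333
KR-20 = 0.7238

0.7238


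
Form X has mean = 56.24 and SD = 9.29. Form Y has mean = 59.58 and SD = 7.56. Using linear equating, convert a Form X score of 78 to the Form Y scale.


slope = SD_Y / SD_X = 7.56 / 9.29 ~ 0.8138
intercept = mean_Y - slope * mean_X = 59.58 - (7.56 / 9.29) * 56.24 ~ 13.8131
Y = slope * X + intercept. To avoid rounding drift from the rounded slope/intercept, evaluate the equivalent form Y = mean_Y + SD_Y * (X - mean_X) / SD_X at full precision:
Y = 59.58 + 7.56 * (78 - 56.24) / 9.29
Y = 59.58 + 7.56 * 21.76 / 9.29
Y = 59.58 + 164.5056 / 9.29
Y = 59.58 + 17.7078
Y = 77.2878

77.2878


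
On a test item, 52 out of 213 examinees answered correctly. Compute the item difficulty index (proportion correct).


Item difficulty p = number correct / total examinees
p = 52 / 213
p = 0.2441

0.2441


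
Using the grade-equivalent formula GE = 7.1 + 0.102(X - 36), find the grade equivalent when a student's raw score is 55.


raw - median = 55 - 36 = 19
slope * diff = 0.102 * 19 = 1.938
GE = 7.1 + 1.938
GE = 9.038

9.038


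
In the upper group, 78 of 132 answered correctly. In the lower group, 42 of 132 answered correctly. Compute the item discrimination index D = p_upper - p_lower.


p_upper = 78/132 = 0.5909
p_lower = 42/132 = 0.3182
D = 0.5909 - 0.3182 = 0.2727

0.2727


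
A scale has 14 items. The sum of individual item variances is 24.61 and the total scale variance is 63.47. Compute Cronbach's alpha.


alpha = (k/(k-1)) * (1 - sum(si^2)/s_total^2)
= (14/13) * (1 - 24.61/63.47)
alpha = 0.6594

0.6594


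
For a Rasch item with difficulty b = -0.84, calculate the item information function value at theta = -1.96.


P = 1/(1+exp(-(-1.96--0.84))) = 0.246
I = P*(1-P) = 0.246 * 0.754
I = 0.1855

0.1855


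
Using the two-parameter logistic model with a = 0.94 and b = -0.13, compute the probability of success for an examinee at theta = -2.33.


a*(theta - b) = 0.94 * (-2.33 - -0.13) = -2.068
exp(--2.068) = 7.909
P = 1 / (1 + 7.909)
P = 0.1122

0.1122


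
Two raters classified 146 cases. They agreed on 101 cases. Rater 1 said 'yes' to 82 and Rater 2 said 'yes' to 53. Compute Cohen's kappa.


P_o = 101/146 = 0.691781
P_e = (82*53 + 64*93) / 21316 = 0.483111
kappa = (P_o - P_e) / (1 - P_e)
kappa = (0.691781 - 0.483111) / (1 - 0.483111)
kappa = 0.4037

0.4037


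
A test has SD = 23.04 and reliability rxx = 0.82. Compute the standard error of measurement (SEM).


SEM = SD * sqrt(1 - rxx)
SEM = 23.04 * sqrt(1 - 0.82)
SEM = 23.04 * sqrt(0.18) = 23.04 * 0.424264
SEM = 9.775

9.775


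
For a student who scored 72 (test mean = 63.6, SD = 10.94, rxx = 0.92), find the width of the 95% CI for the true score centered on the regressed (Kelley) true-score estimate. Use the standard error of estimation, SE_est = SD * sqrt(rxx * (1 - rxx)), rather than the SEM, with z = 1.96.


True score estimate = 0.92*72 + 0.08*63.6 = 71.328
SE_est = SD * sqrt(rxx * (1 - rxx)) = 10.94 * sqrt(0.92 * 0.08) = 10.94 * sqrt(0.0736) = 2.967948
CI = T_est +/- z * SE_est, so width = 2 * z * SE_est = 2 * 1.96 * 2.967948
Width = 11.6344

11.6344


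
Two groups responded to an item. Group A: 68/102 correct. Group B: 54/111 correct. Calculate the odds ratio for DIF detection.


Odds_A = 68/34 = 2.0
Odds_B = 54/57 = 0.9474
OR = Odds_A / Odds_B = 2.0 / 0.9474
Exactly, OR = (68 * 57) / (34 * 54) = 3876 / 1836
OR = 2.1111

2.1111


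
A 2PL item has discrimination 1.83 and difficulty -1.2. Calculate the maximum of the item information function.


For 2PL, max info at theta = b = -1.2
I_max = a^2 / 4 = 1.83^2 / 4
= 3.3489 / 4
I_max = 0.8372

0.8372


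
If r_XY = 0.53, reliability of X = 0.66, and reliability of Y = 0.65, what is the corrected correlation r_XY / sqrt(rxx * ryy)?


r_corrected = rxy / sqrt(rxx * ryy)
= 0.53 / sqrt(0.66 * 0.65)
= 0.53 / sqrt(0.429)
= 0.53 / 0.654981
r_corrected = 0.8092

0.8092


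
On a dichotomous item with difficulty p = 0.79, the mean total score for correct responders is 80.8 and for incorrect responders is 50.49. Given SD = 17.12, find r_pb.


q = 1 - p = 0.21
rpb = ((M1 - M0) / SD) * sqrt(p * q)
rpb = ((80.8 - 50.49) / 17.12) * sqrt(0.79 * 0.21)
rpb = 0.7211

0.7211


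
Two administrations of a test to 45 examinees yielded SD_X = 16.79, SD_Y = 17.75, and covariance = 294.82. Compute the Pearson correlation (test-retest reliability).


r = cov(X,Y) / (SD_X * SD_Y)
r = 294.82 / (16.79 * 17.75)
r = 294.82 / 298.0225
r = 0.9893

0.9893


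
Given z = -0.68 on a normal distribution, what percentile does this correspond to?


CDF(z) = 0.5 * (1 + erf(z/sqrt(2)))
erf(-0.4808) = -0.5035
CDF = 0.2483
Percentile rank = 0.2483 * 100 = 24.83

24.83


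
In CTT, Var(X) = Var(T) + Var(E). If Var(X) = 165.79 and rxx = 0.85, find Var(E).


var_true = rxx * var_obs = 0.85 * 165.79 = 140.9215
var_error = var_obs - var_true
var_error = 165.79 - 140.9215
var_error = 24.8685

24.8685


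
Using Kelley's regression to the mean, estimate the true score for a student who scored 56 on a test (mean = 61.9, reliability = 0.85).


T_est = rxx * X + (1 - rxx) * mean
T_est = 0.85 * 56 + 0.15 * 61.9
T_est = 47.6 + 9.285
T_est = 56.885

56.885


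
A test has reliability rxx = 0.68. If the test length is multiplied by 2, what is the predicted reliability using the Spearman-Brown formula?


r_new = (n * rxx) / (1 + (n-1) * rxx)
r_new = (2 * 0.68) / (1 + 1 * 0.68)
r_new = 1.36 / 1.68
r_new = 0.8095

0.8095


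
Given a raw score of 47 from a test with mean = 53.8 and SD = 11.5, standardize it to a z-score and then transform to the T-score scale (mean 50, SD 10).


z = (X - mean) / SD = (47 - 53.8) / 11.5
z = -6.8 / 11.5
z = -0.5913
T-score = T = 50 + 10z
Carry z at full precision (z = -6.8 / 11.5) into the conversion:
T-score = 50 + 10 * (-6.8 / 11.5) = 50 + -68 / 11.5
T-score = 50 + -5.913
T-score = 44.087

44.087


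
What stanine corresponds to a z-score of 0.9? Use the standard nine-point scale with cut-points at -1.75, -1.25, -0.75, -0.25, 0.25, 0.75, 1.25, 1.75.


Stanine boundaries: [-1.75, -1.25, -0.75, -0.25, 0.25, 0.75, 1.25, 1.75]
z = 0.9
Check each boundary:
  z >= -1.75 -> could be stanine 2
  z >= -1.25 -> could be stanine 3
  z >= -0.75 -> could be stanine 4
  z >= -0.25 -> could be stanine 5
  z >= 0.25 -> could be stanine 6
  z >= 0.75 -> could be stanine 7
  z < 1.25
  z < 1.75
Highest qualifying boundary gives stanine = 7

7


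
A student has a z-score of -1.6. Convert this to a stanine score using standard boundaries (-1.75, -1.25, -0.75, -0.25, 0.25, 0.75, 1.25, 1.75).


Stanine boundaries: [-1.75, -1.25, -0.75, -0.25, 0.25, 0.75, 1.25, 1.75]
z = -1.6
Check each boundary:
  z >= -1.75 -> could be stanine 2
  z < -1.25
  z < -0.75
  z < -0.25
  z < 0.25
  z < 0.75
  z < 1.25
  z < 1.75
Highest qualifying boundary gives stanine = 2

2


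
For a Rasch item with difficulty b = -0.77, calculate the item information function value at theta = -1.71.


P = 1/(1+exp(-(-1.71--0.77))) = 0.2809
I = P*(1-P) = 0.2809 * 0.7191
I = 0.202

0.202


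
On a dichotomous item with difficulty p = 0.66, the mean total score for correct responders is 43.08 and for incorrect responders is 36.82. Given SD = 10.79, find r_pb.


q = 1 - p = 0.34
rpb = ((M1 - M0) / SD) * sqrt(p * q)
rpb = ((43.08 - 36.82) / 10.79) * sqrt(0.66 * 0.34)
rpb = 0.2748

0.2748


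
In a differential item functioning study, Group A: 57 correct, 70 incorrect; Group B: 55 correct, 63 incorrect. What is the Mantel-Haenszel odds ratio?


Odds_A = 57/70 = 0.8143
Odds_B = 55/63 = 0.873
OR = Odds_A / Odds_B = 0.8143 / 0.873
Exactly, OR = (57 * 63) / (70 * 55) = 3591 / 3850
OR = 0.9327

0.9327


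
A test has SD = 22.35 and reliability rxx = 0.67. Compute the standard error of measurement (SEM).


SEM = SD * sqrt(1 - rxx)
SEM = 22.35 * sqrt(1 - 0.67)
SEM = 22.35 * sqrt(0.33) = 22.35 * 0.574456
SEM = 12.8391

12.8391


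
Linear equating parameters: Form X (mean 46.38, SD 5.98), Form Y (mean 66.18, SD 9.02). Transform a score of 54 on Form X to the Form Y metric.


slope = SD_Y / SD_X = 9.02 / 5.98 ~ 1.5084
intercept = mean_Y - slope * mean_X = 66.18 - (9.02 / 5.98) * 46.38 ~ -3.7778
Y = slope * X + intercept. To avoid rounding drift from the rounded slope/intercept, evaluate the equivalent form Y = mean_Y + SD_Y * (X - mean_X) / SD_X at full precision:
Y = 66.18 + 9.02 * (54 - 46.38) / 5.98
Y = 66.18 + 9.02 * 7.62 / 5.98
Y = 66.18 + 68.7324 / 5.98
Y = 66.18 + 11.4937
Y = 77.6737

77.6737


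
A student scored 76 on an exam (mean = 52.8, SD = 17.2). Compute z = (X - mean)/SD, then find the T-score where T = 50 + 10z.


z = (X - mean) / SD = (76 - 52.8) / 17.2
z = 23.2 / 17.2
z = 1.3488
T-score = T = 50 + 10z
Carry z at full precision (z = 23.2 / 17.2) into the conversion:
T-score = 50 + 10 * (23.2 / 17.2) = 50 + 232 / 17.2
T-score = 50 + 13.4884
T-score = 63.4884

63.4884


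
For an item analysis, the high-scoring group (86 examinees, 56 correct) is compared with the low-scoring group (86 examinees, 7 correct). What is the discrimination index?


p_upper = 56/86 = 0.6512
p_lower = 7/86 = 0.0814
D = 0.6512 - 0.0814 = 0.5698

0.5698


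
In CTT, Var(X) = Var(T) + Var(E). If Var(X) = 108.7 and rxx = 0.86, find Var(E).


var_true = rxx * var_obs = 0.86 * 108.7 = 93.482
var_error = var_obs - var_true
var_error = 108.7 - 93.482
var_error = 15.218

15.218


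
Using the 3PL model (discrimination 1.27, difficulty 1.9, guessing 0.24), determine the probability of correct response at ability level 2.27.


logit = 1.27*(2.27 - 1.9) = 0.4699
P* = 1/(1 + exp(-0.4699)) = 0.6154
P = 0.24 + (1 - 0.24) * 0.6154
P = 0.7077

0.7077


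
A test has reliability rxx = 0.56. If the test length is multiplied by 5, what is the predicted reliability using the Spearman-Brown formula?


r_new = (n * rxx) / (1 + (n-1) * rxx)
r_new = (5 * 0.56) / (1 + 4 * 0.56)
r_new = 2.8 / 3.24
r_new = 0.8642

0.8642


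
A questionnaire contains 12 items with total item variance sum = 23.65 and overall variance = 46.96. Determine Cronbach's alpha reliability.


alpha = (k/(k-1)) * (1 - sum(si^2)/s_total^2)
= (12/11) * (1 - 23.65/46.96)
alpha = 0.5415

0.5415


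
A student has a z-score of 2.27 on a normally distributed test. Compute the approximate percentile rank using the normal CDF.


CDF(z) = 0.5 * (1 + erf(z/sqrt(2)))
erf(1.6051) = 0.9768
CDF = 0.9884
Percentile rank = 0.9884 * 100 = 98.84

98.84


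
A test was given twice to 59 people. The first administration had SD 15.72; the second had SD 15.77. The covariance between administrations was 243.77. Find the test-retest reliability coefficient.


r = cov(X,Y) / (SD_X * SD_Y)
r = 243.77 / (15.72 * 15.77)
r = 243.77 / 247.9044
r = 0.9833

0.9833


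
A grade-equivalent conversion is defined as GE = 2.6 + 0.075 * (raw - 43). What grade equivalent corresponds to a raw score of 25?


raw - median = 25 - 43 = -18
slope * diff = 0.075 * -18 = -1.35
GE = 2.6 + -1.35
GE = 1.25

1.25


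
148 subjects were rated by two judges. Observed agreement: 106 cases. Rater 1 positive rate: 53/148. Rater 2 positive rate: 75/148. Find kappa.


P_o = 106/148 = 0.716216
P_e = (53*75 + 95*73) / 21904 = 0.498083
kappa = (P_o - P_e) / (1 - P_e)
kappa = (0.716216 - 0.498083) / (1 - 0.498083)
kappa = 0.4346

0.4346


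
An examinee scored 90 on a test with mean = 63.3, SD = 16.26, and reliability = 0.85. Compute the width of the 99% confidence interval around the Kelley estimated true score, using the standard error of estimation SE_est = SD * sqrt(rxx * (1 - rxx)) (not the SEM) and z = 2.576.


True score estimate = 0.85*90 + 0.15*63.3 = 85.995
SE_est = SD * sqrt(rxx * (1 - rxx)) = 16.26 * sqrt(0.85 * 0.15) = 16.26 * sqrt(0.1275) = 5.805981
CI = T_est +/- z * SE_est, so width = 2 * z * SE_est = 2 * 2.576 * 5.805981
Width = 29.9124

29.9124


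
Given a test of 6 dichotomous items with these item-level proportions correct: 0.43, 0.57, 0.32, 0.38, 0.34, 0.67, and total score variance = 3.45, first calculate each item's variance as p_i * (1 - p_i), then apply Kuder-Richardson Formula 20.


For each item, compute p_i * q_i:
  Item 1: 0.43 * 0.57 = 0.2451
  Item 2: 0.57 * 0.43 = 0.2451
  Item 3: 0.32 * 0.68 = 0.2176
  Item 4: 0.38 * 0.62 = 0.2356
  Item 5: 0.34 * 0.66 = 0.2244
  Item 6: 0.67 * 0.33 = 0.2211
Sum(p_i * q_i) = 0.2451 + 0.2451 + 0.2176 + 0.2356 + 0.2244 + 0.2211 = 1.3889
KR-20 = (k/(k-1)) * (1 - Sum(p_i*q_i) / Var_total)
= (6/5) * (1 - 1.3889/3.45)
= 1.2 * 0.5974
KR-20 = 0.7169

0.7169


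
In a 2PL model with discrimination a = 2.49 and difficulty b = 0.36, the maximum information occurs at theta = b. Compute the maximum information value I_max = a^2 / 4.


For 2PL, max info at theta = b = 0.36
I_max = a^2 / 4 = 2.49^2 / 4
= 6.2001 / 4
I_max = 1.55

1.55


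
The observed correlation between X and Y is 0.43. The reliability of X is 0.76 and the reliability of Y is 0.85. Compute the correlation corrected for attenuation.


r_corrected = rxy / sqrt(rxx * ryy)
= 0.43 / sqrt(0.76 * 0.85)
= 0.43 / sqrt(0.646)
= 0.43 / 0.803741
r_corrected = 0.535

0.535


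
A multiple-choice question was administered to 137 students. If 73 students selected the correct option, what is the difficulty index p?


Item difficulty p = number correct / total examinees
p = 73 / 137
p = 0.5328

0.5328


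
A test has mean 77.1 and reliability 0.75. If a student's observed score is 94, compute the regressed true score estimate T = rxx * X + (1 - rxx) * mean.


T_est = rxx * X + (1 - rxx) * mean
T_est = 0.75 * 94 + 0.25 * 77.1
T_est = 70.5 + 19.275
T_est = 89.775

89.775


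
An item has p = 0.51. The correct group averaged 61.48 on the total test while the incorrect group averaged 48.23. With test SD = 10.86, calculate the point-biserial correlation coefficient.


q = 1 - p = 0.49
rpb = ((M1 - M0) / SD) * sqrt(p * q)
rpb = ((61.48 - 48.23) / 10.86) * sqrt(0.51 * 0.49)
rpb = 0.6099

0.6099


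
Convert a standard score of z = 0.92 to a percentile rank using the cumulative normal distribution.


CDF(z) = 0.5 * (1 + erf(z/sqrt(2)))
erf(0.6505) = 0.6424
CDF = 0.8212
Percentile rank = 0.8212 * 100 = 82.12

82.12


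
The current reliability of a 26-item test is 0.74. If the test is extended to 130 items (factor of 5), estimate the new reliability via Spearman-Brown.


r_new = (n * rxx) / (1 + (n-1) * rxx)
r_new = (5 * 0.74) / (1 + 4 * 0.74)
r_new = 3.7 / 3.96
r_new = 0.9343

0.9343


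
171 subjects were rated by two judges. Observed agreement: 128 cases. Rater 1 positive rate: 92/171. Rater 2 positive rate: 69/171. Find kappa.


P_o = 128/171 = 0.748538
P_e = (92*69 + 79*102) / 29241 = 0.492664
kappa = (P_o - P_e) / (1 - P_e)
kappa = (0.748538 - 0.492664) / (1 - 0.492664)
kappa = 0.5043

0.5043


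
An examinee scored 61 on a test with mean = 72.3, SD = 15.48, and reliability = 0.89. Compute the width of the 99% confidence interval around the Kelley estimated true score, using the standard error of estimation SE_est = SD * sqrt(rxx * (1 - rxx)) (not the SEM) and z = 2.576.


True score estimate = 0.89*61 + 0.11*72.3 = 62.243
SE_est = SD * sqrt(rxx * (1 - rxx)) = 15.48 * sqrt(0.89 * 0.11) = 15.48 * sqrt(0.0979) = 4.843533
CI = T_est +/- z * SE_est, so width = 2 * z * SE_est = 2 * 2.576 * 4.843533
Width = 24.9539

24.9539


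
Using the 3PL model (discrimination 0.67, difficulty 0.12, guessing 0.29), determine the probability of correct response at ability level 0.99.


logit = 0.67*(0.99 - 0.12) = 0.5829
P* = 1/(1 + exp(-0.5829)) = 0.6417
P = 0.29 + (1 - 0.29) * 0.6417
P = 0.7456

0.7456


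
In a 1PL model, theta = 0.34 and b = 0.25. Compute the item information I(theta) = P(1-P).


P = 1/(1+exp(-(0.34-0.25))) = 0.5225
I = P*(1-P) = 0.5225 * 0.4775
I = 0.2495

0.2495


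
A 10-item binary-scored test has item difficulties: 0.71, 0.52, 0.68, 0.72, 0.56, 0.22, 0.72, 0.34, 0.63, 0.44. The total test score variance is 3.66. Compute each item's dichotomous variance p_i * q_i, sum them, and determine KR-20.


For each item, compute p_i * q_i:
  Item 1: 0.71 * 0.29 = 0.2059
  Item 2: 0.52 * 0.48 = 0.2496
  Item 3: 0.68 * 0.32 = 0.2176
  Item 4: 0.72 * 0.28 = 0.2016
  Item 5: 0.56 * 0.44 = 0.2464
  Item 6: 0.22 * 0.78 = 0.1716
  Item 7: 0.72 * 0.28 = 0.2016
  Item 8: 0.34 * 0.66 = 0.2244
  Item 9: 0.63 * 0.37 = 0.2331
  Item 10: 0.44 * 0.56 = 0.2464
Sum(p_i * q_i) = 0.2059 + 0.2496 + 0.2176 + 0.2016 + 0.2464 + 0.1716 + 0.2016 + 0.2244 + 0.2331 + 0.2464 = 2.1982
KR-20 = (k/(k-1)) * (1 - Sum(p_i*q_i) / Var_total)
= (10/9) * (1 - 2.1982/3.66)
= 1.1111 * 0.3994
KR-20 = 0.4438

0.4438


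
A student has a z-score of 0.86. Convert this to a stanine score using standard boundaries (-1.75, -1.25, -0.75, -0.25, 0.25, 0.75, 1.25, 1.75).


Stanine boundaries: [-1.75, -1.25, -0.75, -0.25, 0.25, 0.75, 1.25, 1.75]
z = 0.86
Check each boundary:
  z >= -1.75 -> could be stanine 2
  z >= -1.25 -> could be stanine 3
  z >= -0.75 -> could be stanine 4
  z >= -0.25 -> could be stanine 5
  z >= 0.25 -> could be stanine 6
  z >= 0.75 -> could be stanine 7
  z < 1.25
  z < 1.75
Highest qualifying boundary gives stanine = 7

7


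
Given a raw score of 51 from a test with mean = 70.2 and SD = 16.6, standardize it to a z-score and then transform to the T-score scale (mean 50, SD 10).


z = (X - mean) / SD = (51 - 70.2) / 16.6
z = -19.2 / 16.6
z = -1.1566
T-score = T = 50 + 10z
Carry z at full precision (z = -19.2 / 16.6) into the conversion:
T-score = 50 + 10 * (-19.2 / 16.6) = 50 + -192 / 16.6
T-score = 50 + -11.5663
T-score = 38.4337

38.4337


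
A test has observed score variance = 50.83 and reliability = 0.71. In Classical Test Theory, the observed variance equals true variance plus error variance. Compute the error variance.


var_true = rxx * var_obs = 0.71 * 50.83 = 36.0893
var_error = var_obs - var_true
var_error = 50.83 - 36.0893
var_error = 14.7407

14.7407
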